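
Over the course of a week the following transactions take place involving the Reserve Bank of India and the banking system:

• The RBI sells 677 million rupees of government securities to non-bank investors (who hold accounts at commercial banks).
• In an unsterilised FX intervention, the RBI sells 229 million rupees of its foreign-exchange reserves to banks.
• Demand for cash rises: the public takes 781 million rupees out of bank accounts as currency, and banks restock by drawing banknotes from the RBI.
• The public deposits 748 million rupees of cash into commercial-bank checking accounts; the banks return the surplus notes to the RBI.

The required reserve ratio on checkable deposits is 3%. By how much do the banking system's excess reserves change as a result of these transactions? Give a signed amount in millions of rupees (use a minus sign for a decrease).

-917.7 million

Asset sale (to non-banks) 677 million rupees: reserves −677M, deposits −677M.
FX sale 229 million rupees: reserves −229M, deposits 0.
Currency withdrawal 781 million rupees: reserves −781M, deposits −781M.
Currency deposit 748 million rupees: reserves +748M, deposits +748M.
Totals: Δreserves = −939M, Δdeposits = −710M.
Δrequired reserves = 3% × −710M = −21.3M.
Δexcess reserves = Δreserves − Δrequired = −939M − (−21.3M) = -917.7 million.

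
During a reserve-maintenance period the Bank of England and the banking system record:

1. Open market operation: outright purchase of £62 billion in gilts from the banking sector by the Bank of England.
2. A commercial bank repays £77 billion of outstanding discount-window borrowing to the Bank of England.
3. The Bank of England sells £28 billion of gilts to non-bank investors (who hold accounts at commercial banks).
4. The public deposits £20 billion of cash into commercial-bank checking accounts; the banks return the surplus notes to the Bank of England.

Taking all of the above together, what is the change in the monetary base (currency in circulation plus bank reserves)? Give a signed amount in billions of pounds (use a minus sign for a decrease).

OMO purchase (from banks) £62 billion: Bank of England balance sheet expands → +£62B.
Discount-window repayment £77 billion: Bank of England balance sheet contracts → −£77B.
Asset sale (to non-banks) £28 billion: Bank of England balance sheet contracts → −£28B.
Currency deposit £20 billion: just a shift between currency and reserves — both are base money → 0.
Net: 62 − 77 − 28 + 0 = -£43 billion.

-£43 billion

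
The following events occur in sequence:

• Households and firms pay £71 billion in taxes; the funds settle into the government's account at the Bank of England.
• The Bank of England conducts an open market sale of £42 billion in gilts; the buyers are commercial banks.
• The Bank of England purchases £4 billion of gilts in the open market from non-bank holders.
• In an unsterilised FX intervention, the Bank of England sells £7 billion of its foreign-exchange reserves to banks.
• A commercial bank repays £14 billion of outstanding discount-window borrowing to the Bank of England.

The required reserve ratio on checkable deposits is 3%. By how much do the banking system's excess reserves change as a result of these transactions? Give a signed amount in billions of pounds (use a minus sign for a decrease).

Government account inflow £71 billion: reserves −£71B, deposits −£71B.
OMO sale (to banks) £42 billion: reserves −£42B, deposits 0.
Asset purchase (from non-banks) £4 billion: reserves +£4B, deposits +£4B.
FX sale £7 billion: reserves −£7B, deposits 0.
Discount-window repayment £14 billion: reserves −£14B, deposits 0.
Totals: Δreserves = −£130B, Δdeposits = −£67B.
Δrequired reserves = 3% × −£67B = −£2.01B.
Δexcess reserves = Δreserves − Δrequired = −£130B − (−£2.01B) = -£127.99 billion.

-£127.99 billion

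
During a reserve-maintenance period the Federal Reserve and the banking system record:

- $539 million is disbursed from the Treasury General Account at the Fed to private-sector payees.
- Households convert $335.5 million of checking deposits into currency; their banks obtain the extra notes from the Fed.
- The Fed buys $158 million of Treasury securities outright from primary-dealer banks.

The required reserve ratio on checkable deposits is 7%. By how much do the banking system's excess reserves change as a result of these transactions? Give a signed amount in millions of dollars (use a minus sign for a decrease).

Government spending $539 million: reserves +$539M, deposits +$539M.
Currency withdrawal $335.5 million: reserves −$335.5M, deposits −$335.5M.
OMO purchase (from banks) $158 million: reserves +$158M, deposits 0.
Totals: Δreserves = +$361.5M, Δdeposits = +$203.5M.
Δrequired reserves = 7% × +$203.5M = +$14.245M.
Δexcess reserves = Δreserves − Δrequired = +$361.5M − (+$14.245M) = +$347.255 million.

+$347.255 million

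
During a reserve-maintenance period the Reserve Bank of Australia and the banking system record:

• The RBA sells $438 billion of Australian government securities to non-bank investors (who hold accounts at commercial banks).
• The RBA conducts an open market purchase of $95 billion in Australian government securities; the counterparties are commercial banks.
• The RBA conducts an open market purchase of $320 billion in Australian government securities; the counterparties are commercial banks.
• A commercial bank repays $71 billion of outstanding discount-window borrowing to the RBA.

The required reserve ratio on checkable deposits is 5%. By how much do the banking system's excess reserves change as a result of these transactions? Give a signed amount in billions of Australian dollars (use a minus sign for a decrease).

Asset sale (to non-banks) $438 billion: reserves −$438B, deposits −$438B.
OMO purchase (from banks) $95 billion: reserves +$95B, deposits 0.
OMO purchase (from banks) $320 billion: reserves +$320B, deposits 0.
Discount-window repayment $71 billion: reserves −$71B, deposits 0.
Totals: Δreserves = −$94B, Δdeposits = −$438B.
Δrequired reserves = 5% × −$438B = −$21.9B.
Δexcess reserves = Δreserves − Δrequired = −$94B − (−$21.9B) = -$72.1 billion.

-$72.1 billion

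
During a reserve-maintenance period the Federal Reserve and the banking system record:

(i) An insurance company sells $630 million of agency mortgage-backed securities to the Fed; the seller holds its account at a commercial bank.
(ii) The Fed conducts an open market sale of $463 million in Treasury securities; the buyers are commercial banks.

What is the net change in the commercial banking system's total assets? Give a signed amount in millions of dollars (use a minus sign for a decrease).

Asset purchase (from non-banks) $630 million: bank balance sheets expand → +$630M.
OMO sale (to banks) $463 million: just an asset swap on bank balance sheets → 0.
Net: 630 + 0 = +$630 million.

+$630 million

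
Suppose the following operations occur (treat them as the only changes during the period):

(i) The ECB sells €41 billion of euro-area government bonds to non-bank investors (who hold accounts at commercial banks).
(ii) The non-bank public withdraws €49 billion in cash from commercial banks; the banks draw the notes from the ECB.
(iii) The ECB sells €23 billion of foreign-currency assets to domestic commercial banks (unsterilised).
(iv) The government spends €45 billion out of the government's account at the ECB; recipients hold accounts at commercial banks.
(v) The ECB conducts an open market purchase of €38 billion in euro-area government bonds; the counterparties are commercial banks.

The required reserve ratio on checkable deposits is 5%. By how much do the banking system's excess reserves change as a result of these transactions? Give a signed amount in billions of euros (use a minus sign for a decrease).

Asset sale (to non-banks) €41 billion: reserves −€41B, deposits −€41B.
Currency withdrawal €49 billion: reserves −€49B, deposits −€49B.
FX sale €23 billion: reserves −€23B, deposits 0.
Government spending €45 billion: reserves +€45B, deposits +€45B.
OMO purchase (from banks) €38 billion: reserves +€38B, deposits 0.
Totals: Δreserves = −€30B, Δdeposits = −€45B.
Δrequired reserves = 5% × −€45B = −€2.25B.
Δexcess reserves = Δreserves − Δrequired = −€30B − (−€2.25B) = -€27.75 billion.

-€27.75 billion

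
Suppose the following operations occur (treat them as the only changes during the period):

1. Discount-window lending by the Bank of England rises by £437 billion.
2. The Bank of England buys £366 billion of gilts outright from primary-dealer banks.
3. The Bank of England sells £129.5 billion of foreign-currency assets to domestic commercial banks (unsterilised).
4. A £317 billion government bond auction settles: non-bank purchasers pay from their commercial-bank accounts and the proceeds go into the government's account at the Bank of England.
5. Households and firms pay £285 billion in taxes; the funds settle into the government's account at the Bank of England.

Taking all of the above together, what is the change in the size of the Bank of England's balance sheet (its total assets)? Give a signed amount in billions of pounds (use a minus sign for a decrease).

Discount-window loan £437 billion: a Bank of England asset is acquired → +£437B.
OMO purchase (from banks) £366 billion: a Bank of England asset is acquired → +£366B.
FX sale £129.5 billion: a Bank of England asset is shed → −£129.5B.
Government account inflow £317 billion: only the composition of liabilities changes → 0.
Government account inflow £285 billion: only the composition of liabilities changes → 0.
Net: 437 + 366 − 129.5 + 0 + 0 = +£673.5 billion.

+£673.5 billion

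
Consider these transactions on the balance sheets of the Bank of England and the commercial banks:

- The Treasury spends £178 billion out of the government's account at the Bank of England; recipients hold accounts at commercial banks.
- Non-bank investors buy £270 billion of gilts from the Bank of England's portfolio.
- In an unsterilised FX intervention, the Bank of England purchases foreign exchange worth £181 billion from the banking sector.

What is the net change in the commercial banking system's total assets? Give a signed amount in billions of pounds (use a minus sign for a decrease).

Bank of England balance sheet:
  Assets:      Securities −£270B, Foreign assets +£181B
  Liabilities: Bank reserves +£89B, Government deposits −£178B
Commercial banking system:
  Assets:      Reserves at CB +£89B, Foreign assets −£181B
  Liabilities: Checkable deposits −£92B
Change in total bank assets = -£92 billion.

-£92 billion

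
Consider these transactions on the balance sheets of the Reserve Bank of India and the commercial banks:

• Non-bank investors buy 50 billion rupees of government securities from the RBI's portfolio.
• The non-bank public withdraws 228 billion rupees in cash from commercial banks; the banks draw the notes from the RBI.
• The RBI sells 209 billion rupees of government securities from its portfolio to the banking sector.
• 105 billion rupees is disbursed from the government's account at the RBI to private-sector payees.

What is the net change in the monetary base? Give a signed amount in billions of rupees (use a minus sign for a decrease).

-154 billion

Asset sale (to non-banks) 50 billion rupees: RBI balance sheet contracts → −50B.
Currency withdrawal 228 billion rupees: just a shift between currency and reserves — both are base money → 0.
OMO sale (to banks) 209 billion rupees: RBI balance sheet contracts → −209B.
Government spending 105 billion rupees: a non-base liability converts back to reserves → +105B.
Net: −50 + 0 − 209 + 105 = -154 billion.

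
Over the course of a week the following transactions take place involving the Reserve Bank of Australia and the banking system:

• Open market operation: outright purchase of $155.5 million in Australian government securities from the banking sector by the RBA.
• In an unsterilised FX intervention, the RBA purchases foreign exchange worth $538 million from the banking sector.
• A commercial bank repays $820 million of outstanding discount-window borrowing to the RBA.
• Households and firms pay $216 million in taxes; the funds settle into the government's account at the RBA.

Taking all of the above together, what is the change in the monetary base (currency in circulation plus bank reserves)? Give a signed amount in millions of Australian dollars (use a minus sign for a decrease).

RBA balance sheet:
  Assets:      Securities +$155.5M, Loans to banks −$820M, Foreign assets +$538M
  Liabilities: Bank reserves −$342.5M, Government deposits +$216M
Commercial banking system:
  Assets:      Reserves at CB −$342.5M, Securities −$155.5M, Foreign assets −$538M
  Liabilities: Checkable deposits −$216M, Borrowings from CB −$820M
Monetary base = currency + reserves: 0 + (−$342.5M) = -$342.5 million.

-$342.5 million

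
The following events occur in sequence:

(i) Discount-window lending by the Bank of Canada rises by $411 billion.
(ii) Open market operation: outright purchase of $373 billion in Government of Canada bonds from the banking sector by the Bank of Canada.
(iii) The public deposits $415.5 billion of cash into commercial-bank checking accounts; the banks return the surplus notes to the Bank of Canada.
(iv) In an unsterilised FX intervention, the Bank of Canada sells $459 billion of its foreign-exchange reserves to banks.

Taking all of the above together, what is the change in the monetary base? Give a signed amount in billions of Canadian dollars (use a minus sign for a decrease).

Bank of Canada balance sheet:
  Assets:      Securities +$373B, Loans to banks +$411B, Foreign assets −$459B
  Liabilities: Bank reserves +$740.5B, Currency in circulation −$415.5B
Commercial banking system:
  Assets:      Reserves at CB +$740.5B, Securities −$373B, Foreign assets +$459B
  Liabilities: Checkable deposits +$415.5B, Borrowings from CB +$411B
Monetary base = currency + reserves: −$415.5B + (+$740.5B) = +$325 billion.

+$325 billion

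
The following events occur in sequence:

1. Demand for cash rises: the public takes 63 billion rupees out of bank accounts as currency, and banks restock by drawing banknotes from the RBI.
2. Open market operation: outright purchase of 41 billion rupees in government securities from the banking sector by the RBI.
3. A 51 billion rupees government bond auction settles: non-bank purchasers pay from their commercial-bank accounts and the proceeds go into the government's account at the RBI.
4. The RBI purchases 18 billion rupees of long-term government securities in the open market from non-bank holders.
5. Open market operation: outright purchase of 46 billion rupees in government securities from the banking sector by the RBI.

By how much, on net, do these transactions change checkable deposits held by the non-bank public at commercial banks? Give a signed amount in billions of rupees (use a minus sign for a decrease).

Currency withdrawal 63 billion rupees: non-bank counterparties' bank balances fall → −63B.
OMO purchase (from banks) 41 billion rupees: the counterparty is a bank, so public deposits are unchanged → 0.
Government account inflow 51 billion rupees: non-bank counterparties' bank balances fall → −51B.
Asset purchase (from non-banks) 18 billion rupees: non-bank counterparties' bank balances rise → +18B.
OMO purchase (from banks) 46 billion rupees: the counterparty is a bank, so public deposits are unchanged → 0.
Net: −63 + 0 − 51 + 18 + 0 = -96 billion.

-96 billion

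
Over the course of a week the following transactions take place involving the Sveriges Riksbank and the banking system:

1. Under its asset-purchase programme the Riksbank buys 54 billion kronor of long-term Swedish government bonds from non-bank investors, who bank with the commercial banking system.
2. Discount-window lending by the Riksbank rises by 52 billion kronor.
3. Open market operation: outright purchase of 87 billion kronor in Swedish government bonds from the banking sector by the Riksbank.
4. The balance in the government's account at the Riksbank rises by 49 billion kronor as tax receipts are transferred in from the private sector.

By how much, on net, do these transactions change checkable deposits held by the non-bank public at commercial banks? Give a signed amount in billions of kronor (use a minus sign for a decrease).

+5 billion

Asset purchase (from non-banks) 54 billion kronor: non-bank counterparties' bank balances rise → +54B.
Discount-window loan 52 billion kronor: the counterparty is a bank, so public deposits are unchanged → 0.
OMO purchase (from banks) 87 billion kronor: the counterparty is a bank, so public deposits are unchanged → 0.
Government account inflow 49 billion kronor: non-bank counterparties' bank balances fall → −49B.
Net: 54 + 0 + 0 − 49 = +5 billion.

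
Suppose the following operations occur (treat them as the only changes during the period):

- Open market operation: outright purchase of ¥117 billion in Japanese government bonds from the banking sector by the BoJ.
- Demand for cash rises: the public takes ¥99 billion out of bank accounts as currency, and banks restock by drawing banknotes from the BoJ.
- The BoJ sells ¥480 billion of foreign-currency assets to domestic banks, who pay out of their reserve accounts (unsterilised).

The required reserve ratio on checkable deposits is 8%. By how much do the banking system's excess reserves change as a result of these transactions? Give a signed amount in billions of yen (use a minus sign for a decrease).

OMO purchase (from banks) ¥117 billion: reserves +¥117B, deposits 0.
Currency withdrawal ¥99 billion: reserves −¥99B, deposits −¥99B.
FX sale ¥480 billion: reserves −¥480B, deposits 0.
Totals: Δreserves = −¥462B, Δdeposits = −¥99B.
Δrequired reserves = 8% × −¥99B = −¥7.92B.
Δexcess reserves = Δreserves − Δrequired = −¥462B − (−¥7.92B) = -¥454.08 billion.

-¥454.08 billion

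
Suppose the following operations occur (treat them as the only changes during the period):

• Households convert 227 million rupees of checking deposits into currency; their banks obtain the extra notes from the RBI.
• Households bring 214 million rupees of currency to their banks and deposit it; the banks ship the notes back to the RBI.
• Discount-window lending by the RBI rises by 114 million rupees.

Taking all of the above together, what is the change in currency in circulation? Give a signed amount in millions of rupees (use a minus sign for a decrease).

Currency withdrawal 227 million rupees: notes leave the central bank → +227M.
Currency deposit 214 million rupees: notes return to the central bank → −214M.
Discount-window loan 114 million rupees: no currency enters or leaves circulation → 0.
Net: 227 − 214 + 0 = +13 million.

+13 million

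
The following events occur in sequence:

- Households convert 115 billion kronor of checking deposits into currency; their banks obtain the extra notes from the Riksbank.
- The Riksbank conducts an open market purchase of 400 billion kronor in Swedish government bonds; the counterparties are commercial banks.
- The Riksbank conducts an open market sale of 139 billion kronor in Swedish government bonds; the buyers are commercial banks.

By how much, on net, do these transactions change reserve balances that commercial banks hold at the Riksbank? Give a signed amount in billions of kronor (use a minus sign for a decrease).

+146 billion

Currency withdrawal 115 billion kronor: banks swap reserves for currency → −115B.
OMO purchase (from banks) 400 billion kronor: the Riksbank pays by crediting reserve accounts → +400B.
OMO sale (to banks) 139 billion kronor: the buying banks pay out of their reserve balances → −139B.
Net: −115 + 400 − 139 = +146 billion.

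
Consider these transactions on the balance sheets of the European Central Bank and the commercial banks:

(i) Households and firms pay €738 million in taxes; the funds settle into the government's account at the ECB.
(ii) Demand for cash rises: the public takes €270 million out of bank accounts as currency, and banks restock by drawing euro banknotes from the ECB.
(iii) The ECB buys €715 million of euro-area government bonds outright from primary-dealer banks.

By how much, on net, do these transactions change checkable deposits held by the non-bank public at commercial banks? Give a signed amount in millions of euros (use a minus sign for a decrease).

Government account inflow €738 million: non-bank counterparties' bank balances fall → −€738M.
Currency withdrawal €270 million: non-bank counterparties' bank balances fall → −€270M.
OMO purchase (from banks) €715 million: the counterparty is a bank, so public deposits are unchanged → 0.
Net: −738 − 270 + 0 = -€1008 million.

-€1008 million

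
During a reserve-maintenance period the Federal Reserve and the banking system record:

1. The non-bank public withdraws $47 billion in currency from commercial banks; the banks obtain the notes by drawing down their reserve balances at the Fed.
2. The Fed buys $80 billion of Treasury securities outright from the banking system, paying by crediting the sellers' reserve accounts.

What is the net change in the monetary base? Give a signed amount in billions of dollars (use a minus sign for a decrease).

+$80 billion

Currency withdrawal $47 billion: just a shift between currency and reserves — both are base money → 0.
OMO purchase (from banks) $80 billion: Fed balance sheet expands → +$80B.
Net: 0 + 80 = +$80 billion.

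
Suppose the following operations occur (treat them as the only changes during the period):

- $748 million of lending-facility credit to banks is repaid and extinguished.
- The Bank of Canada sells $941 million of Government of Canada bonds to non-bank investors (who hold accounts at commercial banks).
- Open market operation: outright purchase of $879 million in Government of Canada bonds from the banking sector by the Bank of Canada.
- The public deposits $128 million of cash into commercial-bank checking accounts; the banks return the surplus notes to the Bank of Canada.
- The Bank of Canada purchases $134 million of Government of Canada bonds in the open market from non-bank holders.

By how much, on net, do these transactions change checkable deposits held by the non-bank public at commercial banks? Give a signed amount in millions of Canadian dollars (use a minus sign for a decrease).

-$679 million

Bank of Canada balance sheet:
  Assets:      Securities +$72M, Loans to banks −$748M
  Liabilities: Bank reserves −$548M, Currency in circulation −$128M
Commercial banking system:
  Assets:      Reserves at CB −$548M, Securities −$879M
  Liabilities: Checkable deposits −$679M, Borrowings from CB −$748M
So the change in checkable deposits held by the non-bank public at commercial banks is -$679 million.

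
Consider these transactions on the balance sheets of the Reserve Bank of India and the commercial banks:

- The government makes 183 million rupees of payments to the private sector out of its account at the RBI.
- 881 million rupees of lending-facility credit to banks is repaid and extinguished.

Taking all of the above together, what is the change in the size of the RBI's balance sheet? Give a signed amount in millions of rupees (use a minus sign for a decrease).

-881 million

RBI balance sheet:
  Assets:      Loans to banks −881M
  Liabilities: Bank reserves −698M, Government deposits −183M
Commercial banking system:
  Assets:      Reserves at CB −698M
  Liabilities: Checkable deposits +183M, Borrowings from CB −881M
Change in total RBI assets = -881 million.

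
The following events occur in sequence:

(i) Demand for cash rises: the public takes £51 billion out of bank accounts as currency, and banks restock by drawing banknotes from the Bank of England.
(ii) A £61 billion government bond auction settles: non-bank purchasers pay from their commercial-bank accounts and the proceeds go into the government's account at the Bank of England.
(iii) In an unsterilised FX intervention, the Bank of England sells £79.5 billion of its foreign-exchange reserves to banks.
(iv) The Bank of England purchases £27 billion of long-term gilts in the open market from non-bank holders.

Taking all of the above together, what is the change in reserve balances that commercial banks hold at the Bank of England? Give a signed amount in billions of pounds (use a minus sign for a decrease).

-£164.5 billion

Currency withdrawal £51 billion: banks swap reserves for currency → −£51B.
Government account inflow £61 billion: funds move from bank reserves into the government account → −£61B.
FX sale £79.5 billion: the buying banks pay out of their reserve balances → −£79.5B.
Asset purchase (from non-banks) £27 billion: the Bank of England pays by crediting reserve accounts → +£27B.
Net: −51 − 61 − 79.5 + 27 = -£164.5 billion.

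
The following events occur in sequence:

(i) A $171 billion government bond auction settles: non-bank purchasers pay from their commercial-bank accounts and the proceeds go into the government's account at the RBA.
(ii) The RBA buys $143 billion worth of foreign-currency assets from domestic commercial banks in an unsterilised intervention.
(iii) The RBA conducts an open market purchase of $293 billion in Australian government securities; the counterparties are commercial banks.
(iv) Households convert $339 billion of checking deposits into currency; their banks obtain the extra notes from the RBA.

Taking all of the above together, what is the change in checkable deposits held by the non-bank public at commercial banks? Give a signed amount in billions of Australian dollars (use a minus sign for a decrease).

RBA balance sheet:
  Assets:      Securities +$293B, Foreign assets +$143B
  Liabilities: Bank reserves −$74B, Currency in circulation +$339B, Government deposits +$171B
Commercial banking system:
  Assets:      Reserves at CB −$74B, Securities −$293B, Foreign assets −$143B
  Liabilities: Checkable deposits −$510B
So the change in checkable deposits held by the non-bank public at commercial banks is -$510 billion.

-$510 billion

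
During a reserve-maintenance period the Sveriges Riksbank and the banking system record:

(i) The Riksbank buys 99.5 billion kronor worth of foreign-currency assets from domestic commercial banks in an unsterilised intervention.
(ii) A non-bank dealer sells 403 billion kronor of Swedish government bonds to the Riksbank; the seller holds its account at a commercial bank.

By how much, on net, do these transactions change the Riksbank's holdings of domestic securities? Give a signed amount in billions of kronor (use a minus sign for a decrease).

Riksbank balance sheet:
  Assets:      Securities +403B, Foreign assets +99.5B
  Liabilities: Bank reserves +502.5B
Commercial banking system:
  Assets:      Reserves at CB +502.5B, Foreign assets −99.5B
  Liabilities: Checkable deposits +403B
So the change in the Riksbank's holdings of domestic securities is +403 billion.

+403 billion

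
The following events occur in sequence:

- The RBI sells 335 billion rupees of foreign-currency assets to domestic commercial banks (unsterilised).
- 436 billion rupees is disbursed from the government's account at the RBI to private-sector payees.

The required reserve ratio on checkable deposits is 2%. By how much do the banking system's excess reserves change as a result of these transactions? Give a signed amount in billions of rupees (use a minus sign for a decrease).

+92.28 billion

FX sale 335 billion rupees: reserves −335B, deposits 0.
Government spending 436 billion rupees: reserves +436B, deposits +436B.
Totals: Δreserves = +101B, Δdeposits = +436B.
Δrequired reserves = 2% × +436B = +8.72B.
Δexcess reserves = Δreserves − Δrequired = +101B − (+8.72B) = +92.28 billion.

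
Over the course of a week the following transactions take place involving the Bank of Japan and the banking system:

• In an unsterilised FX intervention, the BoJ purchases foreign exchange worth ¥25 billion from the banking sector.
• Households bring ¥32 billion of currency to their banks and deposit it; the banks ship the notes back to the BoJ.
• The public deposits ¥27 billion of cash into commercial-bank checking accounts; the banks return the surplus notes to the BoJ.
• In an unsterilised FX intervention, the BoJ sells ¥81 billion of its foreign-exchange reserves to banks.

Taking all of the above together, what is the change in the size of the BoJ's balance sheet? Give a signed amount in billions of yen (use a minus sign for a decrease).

BoJ balance sheet:
  Assets:      Foreign assets −¥56B
  Liabilities: Bank reserves +¥3B, Currency in circulation −¥59B
Change in total BoJ assets = -¥56 billion.

-¥56 billion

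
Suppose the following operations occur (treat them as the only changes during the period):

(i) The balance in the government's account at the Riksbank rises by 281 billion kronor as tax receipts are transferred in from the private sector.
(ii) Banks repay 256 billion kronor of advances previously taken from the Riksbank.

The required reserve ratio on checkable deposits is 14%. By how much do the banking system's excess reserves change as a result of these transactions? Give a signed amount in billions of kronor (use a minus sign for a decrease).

Government account inflow 281 billion kronor: reserves −281B, deposits −281B.
Discount-window repayment 256 billion kronor: reserves −256B, deposits 0.
Totals: Δreserves = −537B, Δdeposits = −281B.
Δrequired reserves = 14% × −281B = −39.34B.
Δexcess reserves = Δreserves − Δrequired = −537B − (−39.34B) = -497.66 billion.

-497.66 billion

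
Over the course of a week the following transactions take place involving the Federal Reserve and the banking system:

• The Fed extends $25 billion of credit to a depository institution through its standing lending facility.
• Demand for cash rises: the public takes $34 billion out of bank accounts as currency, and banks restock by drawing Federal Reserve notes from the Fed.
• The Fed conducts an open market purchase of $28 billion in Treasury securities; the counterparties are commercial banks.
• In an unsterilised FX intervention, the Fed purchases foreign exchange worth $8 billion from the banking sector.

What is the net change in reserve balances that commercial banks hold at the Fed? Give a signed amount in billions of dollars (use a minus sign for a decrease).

+$27 billion

Discount-window loan $25 billion: the loan is credited to the bank's reserve account → +$25B.
Currency withdrawal $34 billion: banks swap reserves for currency → −$34B.
OMO purchase (from banks) $28 billion: the Fed pays by crediting reserve accounts → +$28B.
FX purchase $8 billion: the Fed pays by crediting reserve accounts → +$8B.
Net: 25 − 34 + 28 + 8 = +$27 billion.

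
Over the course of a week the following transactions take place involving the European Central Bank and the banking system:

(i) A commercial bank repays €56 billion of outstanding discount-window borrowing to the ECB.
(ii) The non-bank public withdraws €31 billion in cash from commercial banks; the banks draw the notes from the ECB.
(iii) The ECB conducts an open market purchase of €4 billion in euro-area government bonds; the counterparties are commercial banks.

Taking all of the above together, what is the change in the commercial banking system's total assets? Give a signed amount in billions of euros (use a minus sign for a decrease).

-€87 billion

ECB balance sheet:
  Assets:      Securities +€4B, Loans to banks −€56B
  Liabilities: Bank reserves −€83B, Currency in circulation +€31B
Commercial banking system:
  Assets:      Reserves at CB −€83B, Securities −€4B
  Liabilities: Checkable deposits −€31B, Borrowings from CB −€56B
Change in total bank assets = -€87 billion.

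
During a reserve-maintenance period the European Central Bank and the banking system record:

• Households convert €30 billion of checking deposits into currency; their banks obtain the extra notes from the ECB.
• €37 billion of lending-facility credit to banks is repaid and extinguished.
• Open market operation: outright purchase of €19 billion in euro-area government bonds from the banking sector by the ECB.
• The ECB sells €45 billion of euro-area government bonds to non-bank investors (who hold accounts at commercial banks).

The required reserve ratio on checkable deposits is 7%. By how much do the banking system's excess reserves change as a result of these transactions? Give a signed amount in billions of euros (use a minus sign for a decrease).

-€87.75 billion

Currency withdrawal €30 billion: reserves −€30B, deposits −€30B.
Discount-window repayment €37 billion: reserves −€37B, deposits 0.
OMO purchase (from banks) €19 billion: reserves +€19B, deposits 0.
Asset sale (to non-banks) €45 billion: reserves −€45B, deposits −€45B.
Totals: Δreserves = −€93B, Δdeposits = −€75B.
Δrequired reserves = 7% × −€75B = −€5.25B.
Δexcess reserves = Δreserves − Δrequired = −€93B − (−€5.25B) = -€87.75 billion.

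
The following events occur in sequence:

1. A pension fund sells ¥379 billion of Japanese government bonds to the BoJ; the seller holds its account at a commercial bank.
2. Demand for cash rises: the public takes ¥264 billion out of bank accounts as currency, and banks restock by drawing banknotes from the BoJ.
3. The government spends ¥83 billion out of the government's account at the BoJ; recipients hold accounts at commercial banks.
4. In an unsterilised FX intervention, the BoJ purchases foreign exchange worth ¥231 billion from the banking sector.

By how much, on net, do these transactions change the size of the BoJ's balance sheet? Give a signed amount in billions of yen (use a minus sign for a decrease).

Asset purchase (from non-banks) ¥379 billion: a BoJ asset is acquired → +¥379B.
Currency withdrawal ¥264 billion: only the composition of liabilities changes → 0.
Government spending ¥83 billion: only the composition of liabilities changes → 0.
FX purchase ¥231 billion: a BoJ asset is acquired → +¥231B.
Net: 379 + 0 + 0 + 231 = +¥610 billion.

+¥610 billion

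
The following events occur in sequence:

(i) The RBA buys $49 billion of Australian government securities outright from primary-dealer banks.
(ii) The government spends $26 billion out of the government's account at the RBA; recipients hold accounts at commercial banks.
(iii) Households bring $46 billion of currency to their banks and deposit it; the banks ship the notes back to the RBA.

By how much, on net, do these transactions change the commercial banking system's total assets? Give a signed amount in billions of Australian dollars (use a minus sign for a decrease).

RBA balance sheet:
  Assets:      Securities +$49B
  Liabilities: Bank reserves +$121B, Currency in circulation −$46B, Government deposits −$26B
Commercial banking system:
  Assets:      Reserves at CB +$121B, Securities −$49B
  Liabilities: Checkable deposits +$72B
Change in total bank assets = +$72 billion.

+$72 billion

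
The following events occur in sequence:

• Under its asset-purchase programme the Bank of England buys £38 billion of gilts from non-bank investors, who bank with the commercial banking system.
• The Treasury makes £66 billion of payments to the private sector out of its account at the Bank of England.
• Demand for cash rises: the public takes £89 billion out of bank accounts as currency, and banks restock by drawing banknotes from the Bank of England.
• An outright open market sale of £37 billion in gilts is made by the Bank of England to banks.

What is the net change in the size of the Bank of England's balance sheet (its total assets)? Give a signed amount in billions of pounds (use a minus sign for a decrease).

Bank of England balance sheet:
  Assets:      Securities +£1B
  Liabilities: Bank reserves −£22B, Currency in circulation +£89B, Government deposits −£66B
Change in total Bank of England assets = +£1 billion.

+£1 billion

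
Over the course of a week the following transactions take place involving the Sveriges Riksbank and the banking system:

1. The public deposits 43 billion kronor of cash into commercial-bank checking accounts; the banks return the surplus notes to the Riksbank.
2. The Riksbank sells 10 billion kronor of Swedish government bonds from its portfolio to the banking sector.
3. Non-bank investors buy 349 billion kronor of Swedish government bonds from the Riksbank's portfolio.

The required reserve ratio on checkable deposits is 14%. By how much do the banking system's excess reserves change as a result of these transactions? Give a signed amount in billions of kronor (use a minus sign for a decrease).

Currency deposit 43 billion kronor: reserves +43B, deposits +43B.
OMO sale (to banks) 10 billion kronor: reserves −10B, deposits 0.
Asset sale (to non-banks) 349 billion kronor: reserves −349B, deposits −349B.
Totals: Δreserves = −316B, Δdeposits = −306B.
Δrequired reserves = 14% × −306B = −42.84B.
Δexcess reserves = Δreserves − Δrequired = −316B − (−42.84B) = -273.16 billion.

-273.16 billion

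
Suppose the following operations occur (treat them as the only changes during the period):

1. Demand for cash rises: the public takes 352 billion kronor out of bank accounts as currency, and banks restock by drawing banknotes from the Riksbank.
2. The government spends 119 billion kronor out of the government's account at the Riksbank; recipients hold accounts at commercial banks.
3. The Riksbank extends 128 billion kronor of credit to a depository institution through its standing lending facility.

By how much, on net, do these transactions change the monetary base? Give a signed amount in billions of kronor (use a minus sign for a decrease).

Currency withdrawal 352 billion kronor: just a shift between currency and reserves — both are base money → 0.
Government spending 119 billion kronor: a non-base liability converts back to reserves → +119B.
Discount-window loan 128 billion kronor: Riksbank balance sheet expands → +128B.
Net: 0 + 119 + 128 = +247 billion.

+247 billion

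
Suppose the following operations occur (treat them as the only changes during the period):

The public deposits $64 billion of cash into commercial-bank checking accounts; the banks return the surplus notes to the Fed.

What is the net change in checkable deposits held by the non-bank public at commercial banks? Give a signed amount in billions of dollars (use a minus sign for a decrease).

Currency deposit $64 billion: non-bank counterparties' bank balances rise → +$64B.

+$64 billion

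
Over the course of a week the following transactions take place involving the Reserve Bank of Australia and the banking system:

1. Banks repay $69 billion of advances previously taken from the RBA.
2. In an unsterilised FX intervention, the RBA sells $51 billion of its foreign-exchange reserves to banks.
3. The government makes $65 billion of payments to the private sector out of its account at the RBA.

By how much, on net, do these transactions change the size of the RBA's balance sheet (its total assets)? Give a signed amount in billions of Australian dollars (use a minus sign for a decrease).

-$120 billion

RBA balance sheet:
  Assets:      Loans to banks −$69B, Foreign assets −$51B
  Liabilities: Bank reserves −$55B, Government deposits −$65B
Commercial banking system:
  Assets:      Reserves at CB −$55B, Foreign assets +$51B
  Liabilities: Checkable deposits +$65B, Borrowings from CB −$69B
Change in total RBA assets = -$120 billion.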